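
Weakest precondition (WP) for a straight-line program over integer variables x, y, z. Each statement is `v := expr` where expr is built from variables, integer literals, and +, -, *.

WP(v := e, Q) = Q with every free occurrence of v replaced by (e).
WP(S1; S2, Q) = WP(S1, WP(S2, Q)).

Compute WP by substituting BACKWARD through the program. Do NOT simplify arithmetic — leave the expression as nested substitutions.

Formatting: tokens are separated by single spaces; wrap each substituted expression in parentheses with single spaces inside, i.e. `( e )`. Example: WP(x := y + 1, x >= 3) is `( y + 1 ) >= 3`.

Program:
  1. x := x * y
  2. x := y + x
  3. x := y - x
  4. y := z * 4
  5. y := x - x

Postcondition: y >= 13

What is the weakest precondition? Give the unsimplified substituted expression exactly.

post: y >= 13
stmt 5: y := x - x  -- replace 1 occurrence(s) of y with (x - x)
  => ( x - x ) >= 13
stmt 4: y := z * 4  -- replace 0 occurrence(s) of y with (z * 4)
  => ( x - x ) >= 13
stmt 3: x := y - x  -- replace 2 occurrence(s) of x with (y - x)
  => ( ( y - x ) - ( y - x ) ) >= 13
stmt 2: x := y + x  -- replace 2 occurrence(s) of x with (y + x)
  => ( ( y - ( y + x ) ) - ( y - ( y + x ) ) ) >= 13
stmt 1: x := x * y  -- replace 2 occurrence(s) of x with (x * y)
  => ( ( y - ( y + ( x * y ) ) ) - ( y - ( y + ( x * y ) ) ) ) >= 13

Answer: ( ( y - ( y + ( x * y ) ) ) - ( y - ( y + ( x * y ) ) ) ) >= 13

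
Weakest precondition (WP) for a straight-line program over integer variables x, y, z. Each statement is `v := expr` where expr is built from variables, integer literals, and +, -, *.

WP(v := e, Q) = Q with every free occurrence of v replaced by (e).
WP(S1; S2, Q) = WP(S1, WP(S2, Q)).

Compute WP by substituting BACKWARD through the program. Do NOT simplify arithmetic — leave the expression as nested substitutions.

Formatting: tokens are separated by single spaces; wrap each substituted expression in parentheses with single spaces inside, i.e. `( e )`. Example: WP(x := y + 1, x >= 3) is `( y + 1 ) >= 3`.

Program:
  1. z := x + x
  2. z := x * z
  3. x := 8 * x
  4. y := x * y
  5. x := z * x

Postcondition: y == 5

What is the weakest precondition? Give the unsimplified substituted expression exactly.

post: y == 5
stmt 5: x := z * x  -- replace 0 occurrence(s) of x with (z * x)
  => y == 5
stmt 4: y := x * y  -- replace 1 occurrence(s) of y with (x * y)
  => ( x * y ) == 5
stmt 3: x := 8 * x  -- replace 1 occurrence(s) of x with (8 * x)
  => ( ( 8 * x ) * y ) == 5
stmt 2: z := x * z  -- replace 0 occurrence(s) of z with (x * z)
  => ( ( 8 * x ) * y ) == 5
stmt 1: z := x + x  -- replace 0 occurrence(s) of z with (x + x)
  => ( ( 8 * x ) * y ) == 5

Answer: ( ( 8 * x ) * y ) == 5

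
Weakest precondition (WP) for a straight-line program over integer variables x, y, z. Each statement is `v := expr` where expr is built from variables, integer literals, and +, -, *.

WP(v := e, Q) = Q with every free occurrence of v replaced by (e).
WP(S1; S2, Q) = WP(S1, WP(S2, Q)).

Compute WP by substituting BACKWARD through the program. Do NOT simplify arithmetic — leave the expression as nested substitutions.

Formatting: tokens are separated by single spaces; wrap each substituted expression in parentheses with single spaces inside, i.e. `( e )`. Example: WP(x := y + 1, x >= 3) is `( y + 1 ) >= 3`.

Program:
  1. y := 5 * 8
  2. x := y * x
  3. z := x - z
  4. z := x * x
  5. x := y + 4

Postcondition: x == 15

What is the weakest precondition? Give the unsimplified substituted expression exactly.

post: x == 15
stmt 5: x := y + 4  -- replace 1 occurrence(s) of x with (y + 4)
  => ( y + 4 ) == 15
stmt 4: z := x * x  -- replace 0 occurrence(s) of z with (x * x)
  => ( y + 4 ) == 15
stmt 3: z := x - z  -- replace 0 occurrence(s) of z with (x - z)
  => ( y + 4 ) == 15
stmt 2: x := y * x  -- replace 0 occurrence(s) of x with (y * x)
  => ( y + 4 ) == 15
stmt 1: y := 5 * 8  -- replace 1 occurrence(s) of y with (5 * 8)
  => ( ( 5 * 8 ) + 4 ) == 15

Answer: ( ( 5 * 8 ) + 4 ) == 15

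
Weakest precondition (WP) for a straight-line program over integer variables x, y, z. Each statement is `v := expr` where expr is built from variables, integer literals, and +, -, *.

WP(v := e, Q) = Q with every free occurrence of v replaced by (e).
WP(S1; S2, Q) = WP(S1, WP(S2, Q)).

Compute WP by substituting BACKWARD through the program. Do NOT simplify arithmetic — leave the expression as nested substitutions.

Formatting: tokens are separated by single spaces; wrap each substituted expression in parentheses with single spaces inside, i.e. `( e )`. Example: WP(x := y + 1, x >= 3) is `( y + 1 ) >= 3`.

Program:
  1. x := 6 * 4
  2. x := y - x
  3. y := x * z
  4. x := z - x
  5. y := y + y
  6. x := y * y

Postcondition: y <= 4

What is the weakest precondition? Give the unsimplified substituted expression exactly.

Answer: ( ( ( y - ( 6 * 4 ) ) * z ) + ( ( y - ( 6 * 4 ) ) * z ) ) <= 4

Derivation:
post: y <= 4
stmt 6: x := y * y  -- replace 0 occurrence(s) of x with (y * y)
  => y <= 4
stmt 5: y := y + y  -- replace 1 occurrence(s) of y with (y + y)
  => ( y + y ) <= 4
stmt 4: x := z - x  -- replace 0 occurrence(s) of x with (z - x)
  => ( y + y ) <= 4
stmt 3: y := x * z  -- replace 2 occurrence(s) of y with (x * z)
  => ( ( x * z ) + ( x * z ) ) <= 4
stmt 2: x := y - x  -- replace 2 occurrence(s) of x with (y - x)
  => ( ( ( y - x ) * z ) + ( ( y - x ) * z ) ) <= 4
stmt 1: x := 6 * 4  -- replace 2 occurrence(s) of x with (6 * 4)
  => ( ( ( y - ( 6 * 4 ) ) * z ) + ( ( y - ( 6 * 4 ) ) * z ) ) <= 4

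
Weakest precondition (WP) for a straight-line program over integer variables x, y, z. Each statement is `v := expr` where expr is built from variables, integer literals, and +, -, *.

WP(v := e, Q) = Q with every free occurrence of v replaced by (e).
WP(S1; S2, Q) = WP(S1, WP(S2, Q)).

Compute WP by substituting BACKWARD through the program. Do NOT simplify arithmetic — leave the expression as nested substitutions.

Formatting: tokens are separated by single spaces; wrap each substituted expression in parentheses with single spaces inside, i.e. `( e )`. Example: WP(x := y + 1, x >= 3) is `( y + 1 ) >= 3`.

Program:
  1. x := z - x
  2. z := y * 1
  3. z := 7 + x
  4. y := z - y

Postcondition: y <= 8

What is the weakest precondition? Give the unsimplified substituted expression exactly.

post: y <= 8
stmt 4: y := z - y  -- replace 1 occurrence(s) of y with (z - y)
  => ( z - y ) <= 8
stmt 3: z := 7 + x  -- replace 1 occurrence(s) of z with (7 + x)
  => ( ( 7 + x ) - y ) <= 8
stmt 2: z := y * 1  -- replace 0 occurrence(s) of z with (y * 1)
  => ( ( 7 + x ) - y ) <= 8
stmt 1: x := z - x  -- replace 1 occurrence(s) of x with (z - x)
  => ( ( 7 + ( z - x ) ) - y ) <= 8

Answer: ( ( 7 + ( z - x ) ) - y ) <= 8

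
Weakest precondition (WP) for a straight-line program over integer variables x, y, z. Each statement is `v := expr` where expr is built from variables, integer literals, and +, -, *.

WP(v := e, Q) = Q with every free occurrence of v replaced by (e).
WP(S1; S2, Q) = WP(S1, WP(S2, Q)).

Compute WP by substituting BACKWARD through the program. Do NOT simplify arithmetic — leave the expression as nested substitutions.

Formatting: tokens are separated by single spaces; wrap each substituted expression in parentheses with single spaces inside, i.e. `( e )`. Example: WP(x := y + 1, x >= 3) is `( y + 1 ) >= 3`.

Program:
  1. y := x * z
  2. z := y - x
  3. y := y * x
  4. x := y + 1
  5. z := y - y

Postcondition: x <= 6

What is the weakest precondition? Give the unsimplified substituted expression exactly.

Answer: ( ( ( x * z ) * x ) + 1 ) <= 6

Derivation:
post: x <= 6
stmt 5: z := y - y  -- replace 0 occurrence(s) of z with (y - y)
  => x <= 6
stmt 4: x := y + 1  -- replace 1 occurrence(s) of x with (y + 1)
  => ( y + 1 ) <= 6
stmt 3: y := y * x  -- replace 1 occurrence(s) of y with (y * x)
  => ( ( y * x ) + 1 ) <= 6
stmt 2: z := y - x  -- replace 0 occurrence(s) of z with (y - x)
  => ( ( y * x ) + 1 ) <= 6
stmt 1: y := x * z  -- replace 1 occurrence(s) of y with (x * z)
  => ( ( ( x * z ) * x ) + 1 ) <= 6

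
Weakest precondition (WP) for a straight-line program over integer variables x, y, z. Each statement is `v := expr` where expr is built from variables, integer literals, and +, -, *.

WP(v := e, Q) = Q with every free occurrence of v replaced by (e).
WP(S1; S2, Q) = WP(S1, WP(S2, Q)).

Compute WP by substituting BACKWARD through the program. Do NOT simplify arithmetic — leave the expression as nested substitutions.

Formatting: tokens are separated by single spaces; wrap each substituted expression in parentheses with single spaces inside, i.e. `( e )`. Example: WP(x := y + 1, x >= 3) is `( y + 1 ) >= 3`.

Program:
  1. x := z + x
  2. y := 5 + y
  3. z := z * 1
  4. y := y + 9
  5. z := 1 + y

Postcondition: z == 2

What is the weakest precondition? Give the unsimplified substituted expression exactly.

Answer: ( 1 + ( ( 5 + y ) + 9 ) ) == 2

Derivation:
post: z == 2
stmt 5: z := 1 + y  -- replace 1 occurrence(s) of z with (1 + y)
  => ( 1 + y ) == 2
stmt 4: y := y + 9  -- replace 1 occurrence(s) of y with (y + 9)
  => ( 1 + ( y + 9 ) ) == 2
stmt 3: z := z * 1  -- replace 0 occurrence(s) of z with (z * 1)
  => ( 1 + ( y + 9 ) ) == 2
stmt 2: y := 5 + y  -- replace 1 occurrence(s) of y with (5 + y)
  => ( 1 + ( ( 5 + y ) + 9 ) ) == 2
stmt 1: x := z + x  -- replace 0 occurrence(s) of x with (z + x)
  => ( 1 + ( ( 5 + y ) + 9 ) ) == 2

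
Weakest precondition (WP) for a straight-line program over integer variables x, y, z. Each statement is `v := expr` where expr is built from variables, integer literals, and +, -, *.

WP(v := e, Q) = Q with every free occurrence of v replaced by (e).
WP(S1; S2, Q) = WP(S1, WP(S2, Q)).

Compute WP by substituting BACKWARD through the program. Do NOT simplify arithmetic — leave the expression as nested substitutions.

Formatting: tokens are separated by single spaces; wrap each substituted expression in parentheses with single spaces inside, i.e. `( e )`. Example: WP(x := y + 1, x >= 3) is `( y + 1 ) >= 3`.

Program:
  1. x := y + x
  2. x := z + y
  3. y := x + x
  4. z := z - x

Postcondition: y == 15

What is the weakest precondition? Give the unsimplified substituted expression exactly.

post: y == 15
stmt 4: z := z - x  -- replace 0 occurrence(s) of z with (z - x)
  => y == 15
stmt 3: y := x + x  -- replace 1 occurrence(s) of y with (x + x)
  => ( x + x ) == 15
stmt 2: x := z + y  -- replace 2 occurrence(s) of x with (z + y)
  => ( ( z + y ) + ( z + y ) ) == 15
stmt 1: x := y + x  -- replace 0 occurrence(s) of x with (y + x)
  => ( ( z + y ) + ( z + y ) ) == 15

Answer: ( ( z + y ) + ( z + y ) ) == 15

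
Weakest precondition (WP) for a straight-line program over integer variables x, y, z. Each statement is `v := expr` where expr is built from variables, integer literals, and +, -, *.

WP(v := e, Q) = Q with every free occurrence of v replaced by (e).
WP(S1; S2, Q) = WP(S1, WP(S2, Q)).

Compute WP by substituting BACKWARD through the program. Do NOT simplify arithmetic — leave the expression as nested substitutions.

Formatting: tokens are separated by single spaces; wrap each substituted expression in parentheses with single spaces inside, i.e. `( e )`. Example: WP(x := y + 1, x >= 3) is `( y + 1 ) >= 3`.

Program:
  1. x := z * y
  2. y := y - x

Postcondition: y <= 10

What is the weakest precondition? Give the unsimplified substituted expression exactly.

Answer: ( y - ( z * y ) ) <= 10

Derivation:
post: y <= 10
stmt 2: y := y - x  -- replace 1 occurrence(s) of y with (y - x)
  => ( y - x ) <= 10
stmt 1: x := z * y  -- replace 1 occurrence(s) of x with (z * y)
  => ( y - ( z * y ) ) <= 10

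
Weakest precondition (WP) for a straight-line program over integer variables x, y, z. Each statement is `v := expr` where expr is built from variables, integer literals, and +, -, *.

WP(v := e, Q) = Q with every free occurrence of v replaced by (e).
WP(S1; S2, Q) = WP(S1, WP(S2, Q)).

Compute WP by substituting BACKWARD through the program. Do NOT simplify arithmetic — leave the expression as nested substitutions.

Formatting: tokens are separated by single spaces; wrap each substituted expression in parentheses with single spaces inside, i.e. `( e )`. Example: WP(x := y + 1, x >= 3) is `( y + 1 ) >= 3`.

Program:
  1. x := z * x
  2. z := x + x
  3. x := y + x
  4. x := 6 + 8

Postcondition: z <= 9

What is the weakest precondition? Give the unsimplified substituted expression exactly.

Answer: ( ( z * x ) + ( z * x ) ) <= 9

Derivation:
post: z <= 9
stmt 4: x := 6 + 8  -- replace 0 occurrence(s) of x with (6 + 8)
  => z <= 9
stmt 3: x := y + x  -- replace 0 occurrence(s) of x with (y + x)
  => z <= 9
stmt 2: z := x + x  -- replace 1 occurrence(s) of z with (x + x)
  => ( x + x ) <= 9
stmt 1: x := z * x  -- replace 2 occurrence(s) of x with (z * x)
  => ( ( z * x ) + ( z * x ) ) <= 9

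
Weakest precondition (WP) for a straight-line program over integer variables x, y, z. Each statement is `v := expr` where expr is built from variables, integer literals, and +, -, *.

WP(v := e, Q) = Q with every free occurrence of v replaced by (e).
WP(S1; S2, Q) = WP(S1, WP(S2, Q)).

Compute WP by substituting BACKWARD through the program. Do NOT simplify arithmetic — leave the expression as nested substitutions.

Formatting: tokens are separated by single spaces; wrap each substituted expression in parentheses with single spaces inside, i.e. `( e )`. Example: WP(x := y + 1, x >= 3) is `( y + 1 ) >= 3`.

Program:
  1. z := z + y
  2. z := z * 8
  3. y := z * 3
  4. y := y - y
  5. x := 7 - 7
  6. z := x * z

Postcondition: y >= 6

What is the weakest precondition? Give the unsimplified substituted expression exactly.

post: y >= 6
stmt 6: z := x * z  -- replace 0 occurrence(s) of z with (x * z)
  => y >= 6
stmt 5: x := 7 - 7  -- replace 0 occurrence(s) of x with (7 - 7)
  => y >= 6
stmt 4: y := y - y  -- replace 1 occurrence(s) of y with (y - y)
  => ( y - y ) >= 6
stmt 3: y := z * 3  -- replace 2 occurrence(s) of y with (z * 3)
  => ( ( z * 3 ) - ( z * 3 ) ) >= 6
stmt 2: z := z * 8  -- replace 2 occurrence(s) of z with (z * 8)
  => ( ( ( z * 8 ) * 3 ) - ( ( z * 8 ) * 3 ) ) >= 6
stmt 1: z := z + y  -- replace 2 occurrence(s) of z with (z + y)
  => ( ( ( ( z + y ) * 8 ) * 3 ) - ( ( ( z + y ) * 8 ) * 3 ) ) >= 6

Answer: ( ( ( ( z + y ) * 8 ) * 3 ) - ( ( ( z + y ) * 8 ) * 3 ) ) >= 6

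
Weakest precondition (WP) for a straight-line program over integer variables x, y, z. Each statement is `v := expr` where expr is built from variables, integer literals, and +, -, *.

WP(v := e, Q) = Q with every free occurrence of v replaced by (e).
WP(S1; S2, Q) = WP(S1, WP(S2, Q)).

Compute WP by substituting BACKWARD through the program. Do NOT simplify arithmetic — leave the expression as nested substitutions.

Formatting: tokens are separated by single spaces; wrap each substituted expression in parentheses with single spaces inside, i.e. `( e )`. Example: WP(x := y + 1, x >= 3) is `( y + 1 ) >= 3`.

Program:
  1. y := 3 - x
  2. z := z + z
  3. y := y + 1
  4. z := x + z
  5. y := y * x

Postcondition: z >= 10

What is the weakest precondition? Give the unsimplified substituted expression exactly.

post: z >= 10
stmt 5: y := y * x  -- replace 0 occurrence(s) of y with (y * x)
  => z >= 10
stmt 4: z := x + z  -- replace 1 occurrence(s) of z with (x + z)
  => ( x + z ) >= 10
stmt 3: y := y + 1  -- replace 0 occurrence(s) of y with (y + 1)
  => ( x + z ) >= 10
stmt 2: z := z + z  -- replace 1 occurrence(s) of z with (z + z)
  => ( x + ( z + z ) ) >= 10
stmt 1: y := 3 - x  -- replace 0 occurrence(s) of y with (3 - x)
  => ( x + ( z + z ) ) >= 10

Answer: ( x + ( z + z ) ) >= 10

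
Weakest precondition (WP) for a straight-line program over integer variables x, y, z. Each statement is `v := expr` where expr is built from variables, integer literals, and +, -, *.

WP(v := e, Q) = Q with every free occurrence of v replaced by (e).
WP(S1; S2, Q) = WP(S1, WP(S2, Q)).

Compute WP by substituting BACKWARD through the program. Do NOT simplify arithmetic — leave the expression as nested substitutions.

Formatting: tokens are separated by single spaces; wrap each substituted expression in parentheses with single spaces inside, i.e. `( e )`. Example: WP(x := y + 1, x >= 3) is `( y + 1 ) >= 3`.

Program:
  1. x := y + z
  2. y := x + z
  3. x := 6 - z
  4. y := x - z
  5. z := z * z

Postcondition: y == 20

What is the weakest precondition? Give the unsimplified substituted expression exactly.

Answer: ( ( 6 - z ) - z ) == 20

Derivation:
post: y == 20
stmt 5: z := z * z  -- replace 0 occurrence(s) of z with (z * z)
  => y == 20
stmt 4: y := x - z  -- replace 1 occurrence(s) of y with (x - z)
  => ( x - z ) == 20
stmt 3: x := 6 - z  -- replace 1 occurrence(s) of x with (6 - z)
  => ( ( 6 - z ) - z ) == 20
stmt 2: y := x + z  -- replace 0 occurrence(s) of y with (x + z)
  => ( ( 6 - z ) - z ) == 20
stmt 1: x := y + z  -- replace 0 occurrence(s) of x with (y + z)
  => ( ( 6 - z ) - z ) == 20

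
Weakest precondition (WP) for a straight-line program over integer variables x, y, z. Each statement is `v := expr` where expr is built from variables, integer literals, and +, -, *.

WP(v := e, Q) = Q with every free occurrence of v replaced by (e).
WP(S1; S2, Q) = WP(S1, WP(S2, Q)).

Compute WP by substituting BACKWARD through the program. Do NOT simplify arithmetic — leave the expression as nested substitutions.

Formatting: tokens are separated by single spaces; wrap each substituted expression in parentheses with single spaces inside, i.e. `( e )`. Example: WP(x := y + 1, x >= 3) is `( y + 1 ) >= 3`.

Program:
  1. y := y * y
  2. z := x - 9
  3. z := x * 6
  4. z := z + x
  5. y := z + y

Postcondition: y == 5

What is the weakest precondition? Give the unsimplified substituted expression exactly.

post: y == 5
stmt 5: y := z + y  -- replace 1 occurrence(s) of y with (z + y)
  => ( z + y ) == 5
stmt 4: z := z + x  -- replace 1 occurrence(s) of z with (z + x)
  => ( ( z + x ) + y ) == 5
stmt 3: z := x * 6  -- replace 1 occurrence(s) of z with (x * 6)
  => ( ( ( x * 6 ) + x ) + y ) == 5
stmt 2: z := x - 9  -- replace 0 occurrence(s) of z with (x - 9)
  => ( ( ( x * 6 ) + x ) + y ) == 5
stmt 1: y := y * y  -- replace 1 occurrence(s) of y with (y * y)
  => ( ( ( x * 6 ) + x ) + ( y * y ) ) == 5

Answer: ( ( ( x * 6 ) + x ) + ( y * y ) ) == 5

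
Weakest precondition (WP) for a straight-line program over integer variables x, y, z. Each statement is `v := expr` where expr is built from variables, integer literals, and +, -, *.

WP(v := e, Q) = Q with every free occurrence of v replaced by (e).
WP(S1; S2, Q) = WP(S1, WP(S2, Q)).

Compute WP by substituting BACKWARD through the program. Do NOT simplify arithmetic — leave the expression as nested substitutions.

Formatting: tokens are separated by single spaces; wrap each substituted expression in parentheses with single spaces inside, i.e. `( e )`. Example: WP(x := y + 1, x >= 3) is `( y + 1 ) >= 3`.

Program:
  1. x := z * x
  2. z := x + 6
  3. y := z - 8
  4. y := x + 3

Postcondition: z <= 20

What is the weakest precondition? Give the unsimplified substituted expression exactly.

Answer: ( ( z * x ) + 6 ) <= 20

Derivation:
post: z <= 20
stmt 4: y := x + 3  -- replace 0 occurrence(s) of y with (x + 3)
  => z <= 20
stmt 3: y := z - 8  -- replace 0 occurrence(s) of y with (z - 8)
  => z <= 20
stmt 2: z := x + 6  -- replace 1 occurrence(s) of z with (x + 6)
  => ( x + 6 ) <= 20
stmt 1: x := z * x  -- replace 1 occurrence(s) of x with (z * x)
  => ( ( z * x ) + 6 ) <= 20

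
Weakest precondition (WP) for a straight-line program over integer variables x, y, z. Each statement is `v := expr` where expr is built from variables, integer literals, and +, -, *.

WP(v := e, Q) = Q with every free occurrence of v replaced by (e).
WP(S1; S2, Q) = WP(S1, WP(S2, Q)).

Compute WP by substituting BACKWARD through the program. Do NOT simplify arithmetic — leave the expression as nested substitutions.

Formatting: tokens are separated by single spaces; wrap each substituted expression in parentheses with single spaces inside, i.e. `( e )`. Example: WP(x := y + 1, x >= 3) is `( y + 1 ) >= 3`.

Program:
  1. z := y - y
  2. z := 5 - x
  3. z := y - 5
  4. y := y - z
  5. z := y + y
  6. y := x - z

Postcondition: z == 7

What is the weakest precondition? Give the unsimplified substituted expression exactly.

Answer: ( ( y - ( y - 5 ) ) + ( y - ( y - 5 ) ) ) == 7

Derivation:
post: z == 7
stmt 6: y := x - z  -- replace 0 occurrence(s) of y with (x - z)
  => z == 7
stmt 5: z := y + y  -- replace 1 occurrence(s) of z with (y + y)
  => ( y + y ) == 7
stmt 4: y := y - z  -- replace 2 occurrence(s) of y with (y - z)
  => ( ( y - z ) + ( y - z ) ) == 7
stmt 3: z := y - 5  -- replace 2 occurrence(s) of z with (y - 5)
  => ( ( y - ( y - 5 ) ) + ( y - ( y - 5 ) ) ) == 7
stmt 2: z := 5 - x  -- replace 0 occurrence(s) of z with (5 - x)
  => ( ( y - ( y - 5 ) ) + ( y - ( y - 5 ) ) ) == 7
stmt 1: z := y - y  -- replace 0 occurrence(s) of z with (y - y)
  => ( ( y - ( y - 5 ) ) + ( y - ( y - 5 ) ) ) == 7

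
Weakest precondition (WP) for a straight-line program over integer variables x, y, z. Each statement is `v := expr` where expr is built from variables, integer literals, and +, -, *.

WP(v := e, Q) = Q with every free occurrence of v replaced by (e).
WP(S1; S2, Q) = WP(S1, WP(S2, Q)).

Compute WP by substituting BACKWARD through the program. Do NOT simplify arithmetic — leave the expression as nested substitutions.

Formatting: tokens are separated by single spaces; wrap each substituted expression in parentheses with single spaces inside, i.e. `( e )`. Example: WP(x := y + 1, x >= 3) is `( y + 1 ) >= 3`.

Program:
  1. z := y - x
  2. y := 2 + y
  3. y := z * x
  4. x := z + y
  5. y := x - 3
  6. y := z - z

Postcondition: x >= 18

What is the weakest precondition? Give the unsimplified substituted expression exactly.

post: x >= 18
stmt 6: y := z - z  -- replace 0 occurrence(s) of y with (z - z)
  => x >= 18
stmt 5: y := x - 3  -- replace 0 occurrence(s) of y with (x - 3)
  => x >= 18
stmt 4: x := z + y  -- replace 1 occurrence(s) of x with (z + y)
  => ( z + y ) >= 18
stmt 3: y := z * x  -- replace 1 occurrence(s) of y with (z * x)
  => ( z + ( z * x ) ) >= 18
stmt 2: y := 2 + y  -- replace 0 occurrence(s) of y with (2 + y)
  => ( z + ( z * x ) ) >= 18
stmt 1: z := y - x  -- replace 2 occurrence(s) of z with (y - x)
  => ( ( y - x ) + ( ( y - x ) * x ) ) >= 18

Answer: ( ( y - x ) + ( ( y - x ) * x ) ) >= 18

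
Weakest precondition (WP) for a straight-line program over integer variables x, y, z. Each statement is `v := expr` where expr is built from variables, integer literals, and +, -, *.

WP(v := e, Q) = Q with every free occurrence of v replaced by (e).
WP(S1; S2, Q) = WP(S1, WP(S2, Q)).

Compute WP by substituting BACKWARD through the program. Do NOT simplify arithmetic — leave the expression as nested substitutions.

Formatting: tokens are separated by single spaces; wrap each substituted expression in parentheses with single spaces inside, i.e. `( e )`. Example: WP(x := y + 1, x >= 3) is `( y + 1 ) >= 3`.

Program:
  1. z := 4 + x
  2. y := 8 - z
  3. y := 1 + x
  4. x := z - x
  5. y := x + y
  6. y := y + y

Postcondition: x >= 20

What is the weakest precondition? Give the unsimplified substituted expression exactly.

post: x >= 20
stmt 6: y := y + y  -- replace 0 occurrence(s) of y with (y + y)
  => x >= 20
stmt 5: y := x + y  -- replace 0 occurrence(s) of y with (x + y)
  => x >= 20
stmt 4: x := z - x  -- replace 1 occurrence(s) of x with (z - x)
  => ( z - x ) >= 20
stmt 3: y := 1 + x  -- replace 0 occurrence(s) of y with (1 + x)
  => ( z - x ) >= 20
stmt 2: y := 8 - z  -- replace 0 occurrence(s) of y with (8 - z)
  => ( z - x ) >= 20
stmt 1: z := 4 + x  -- replace 1 occurrence(s) of z with (4 + x)
  => ( ( 4 + x ) - x ) >= 20

Answer: ( ( 4 + x ) - x ) >= 20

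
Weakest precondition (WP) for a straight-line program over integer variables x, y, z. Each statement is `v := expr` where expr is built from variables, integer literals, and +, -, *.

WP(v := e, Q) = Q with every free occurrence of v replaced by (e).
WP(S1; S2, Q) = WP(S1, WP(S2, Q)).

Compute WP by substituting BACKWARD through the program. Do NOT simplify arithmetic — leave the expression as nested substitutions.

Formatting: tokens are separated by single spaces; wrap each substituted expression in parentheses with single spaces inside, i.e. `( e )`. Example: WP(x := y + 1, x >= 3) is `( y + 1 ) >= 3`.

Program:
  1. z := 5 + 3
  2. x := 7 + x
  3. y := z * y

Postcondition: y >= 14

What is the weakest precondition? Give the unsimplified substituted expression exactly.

post: y >= 14
stmt 3: y := z * y  -- replace 1 occurrence(s) of y with (z * y)
  => ( z * y ) >= 14
stmt 2: x := 7 + x  -- replace 0 occurrence(s) of x with (7 + x)
  => ( z * y ) >= 14
stmt 1: z := 5 + 3  -- replace 1 occurrence(s) of z with (5 + 3)
  => ( ( 5 + 3 ) * y ) >= 14

Answer: ( ( 5 + 3 ) * y ) >= 14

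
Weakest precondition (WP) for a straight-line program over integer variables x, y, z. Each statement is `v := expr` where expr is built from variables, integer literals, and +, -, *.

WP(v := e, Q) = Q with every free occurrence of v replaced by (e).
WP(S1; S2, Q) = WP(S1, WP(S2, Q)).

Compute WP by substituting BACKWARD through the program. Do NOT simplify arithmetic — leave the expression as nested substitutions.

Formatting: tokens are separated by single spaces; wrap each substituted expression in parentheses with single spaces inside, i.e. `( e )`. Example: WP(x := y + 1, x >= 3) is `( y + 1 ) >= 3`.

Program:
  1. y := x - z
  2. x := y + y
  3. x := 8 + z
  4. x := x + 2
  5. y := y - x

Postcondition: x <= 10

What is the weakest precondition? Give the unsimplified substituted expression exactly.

Answer: ( ( 8 + z ) + 2 ) <= 10

Derivation:
post: x <= 10
stmt 5: y := y - x  -- replace 0 occurrence(s) of y with (y - x)
  => x <= 10
stmt 4: x := x + 2  -- replace 1 occurrence(s) of x with (x + 2)
  => ( x + 2 ) <= 10
stmt 3: x := 8 + z  -- replace 1 occurrence(s) of x with (8 + z)
  => ( ( 8 + z ) + 2 ) <= 10
stmt 2: x := y + y  -- replace 0 occurrence(s) of x with (y + y)
  => ( ( 8 + z ) + 2 ) <= 10
stmt 1: y := x - z  -- replace 0 occurrence(s) of y with (x - z)
  => ( ( 8 + z ) + 2 ) <= 10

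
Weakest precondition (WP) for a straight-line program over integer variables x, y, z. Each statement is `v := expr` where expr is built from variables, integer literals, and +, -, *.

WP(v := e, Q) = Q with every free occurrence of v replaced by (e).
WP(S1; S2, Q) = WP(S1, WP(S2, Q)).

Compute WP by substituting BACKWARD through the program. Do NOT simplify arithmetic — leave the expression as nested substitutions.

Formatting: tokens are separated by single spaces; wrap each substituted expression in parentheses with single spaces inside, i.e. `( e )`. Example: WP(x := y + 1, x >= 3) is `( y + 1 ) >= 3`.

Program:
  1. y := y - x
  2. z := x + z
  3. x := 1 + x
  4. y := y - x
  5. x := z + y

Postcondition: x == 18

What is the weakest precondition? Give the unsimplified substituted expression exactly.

post: x == 18
stmt 5: x := z + y  -- replace 1 occurrence(s) of x with (z + y)
  => ( z + y ) == 18
stmt 4: y := y - x  -- replace 1 occurrence(s) of y with (y - x)
  => ( z + ( y - x ) ) == 18
stmt 3: x := 1 + x  -- replace 1 occurrence(s) of x with (1 + x)
  => ( z + ( y - ( 1 + x ) ) ) == 18
stmt 2: z := x + z  -- replace 1 occurrence(s) of z with (x + z)
  => ( ( x + z ) + ( y - ( 1 + x ) ) ) == 18
stmt 1: y := y - x  -- replace 1 occurrence(s) of y with (y - x)
  => ( ( x + z ) + ( ( y - x ) - ( 1 + x ) ) ) == 18

Answer: ( ( x + z ) + ( ( y - x ) - ( 1 + x ) ) ) == 18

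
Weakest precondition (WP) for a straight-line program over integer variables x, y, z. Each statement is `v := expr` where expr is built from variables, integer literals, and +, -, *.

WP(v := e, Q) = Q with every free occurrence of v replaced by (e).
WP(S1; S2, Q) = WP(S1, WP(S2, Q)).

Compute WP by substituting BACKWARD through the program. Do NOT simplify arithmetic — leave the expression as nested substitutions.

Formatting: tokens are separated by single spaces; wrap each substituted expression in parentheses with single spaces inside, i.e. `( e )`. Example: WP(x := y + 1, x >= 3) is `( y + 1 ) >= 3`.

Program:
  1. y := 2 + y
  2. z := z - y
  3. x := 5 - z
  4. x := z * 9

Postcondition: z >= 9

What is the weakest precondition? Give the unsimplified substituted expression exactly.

post: z >= 9
stmt 4: x := z * 9  -- replace 0 occurrence(s) of x with (z * 9)
  => z >= 9
stmt 3: x := 5 - z  -- replace 0 occurrence(s) of x with (5 - z)
  => z >= 9
stmt 2: z := z - y  -- replace 1 occurrence(s) of z with (z - y)
  => ( z - y ) >= 9
stmt 1: y := 2 + y  -- replace 1 occurrence(s) of y with (2 + y)
  => ( z - ( 2 + y ) ) >= 9

Answer: ( z - ( 2 + y ) ) >= 9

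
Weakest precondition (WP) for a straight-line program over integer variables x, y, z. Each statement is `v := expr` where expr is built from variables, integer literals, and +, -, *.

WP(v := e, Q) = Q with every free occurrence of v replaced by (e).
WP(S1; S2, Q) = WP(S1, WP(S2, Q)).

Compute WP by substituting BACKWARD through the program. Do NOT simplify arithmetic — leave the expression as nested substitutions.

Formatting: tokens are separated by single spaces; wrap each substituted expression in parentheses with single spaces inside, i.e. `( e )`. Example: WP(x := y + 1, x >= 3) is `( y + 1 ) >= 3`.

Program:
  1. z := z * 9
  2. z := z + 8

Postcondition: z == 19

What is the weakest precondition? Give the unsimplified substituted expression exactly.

Answer: ( ( z * 9 ) + 8 ) == 19

Derivation:
post: z == 19
stmt 2: z := z + 8  -- replace 1 occurrence(s) of z with (z + 8)
  => ( z + 8 ) == 19
stmt 1: z := z * 9  -- replace 1 occurrence(s) of z with (z * 9)
  => ( ( z * 9 ) + 8 ) == 19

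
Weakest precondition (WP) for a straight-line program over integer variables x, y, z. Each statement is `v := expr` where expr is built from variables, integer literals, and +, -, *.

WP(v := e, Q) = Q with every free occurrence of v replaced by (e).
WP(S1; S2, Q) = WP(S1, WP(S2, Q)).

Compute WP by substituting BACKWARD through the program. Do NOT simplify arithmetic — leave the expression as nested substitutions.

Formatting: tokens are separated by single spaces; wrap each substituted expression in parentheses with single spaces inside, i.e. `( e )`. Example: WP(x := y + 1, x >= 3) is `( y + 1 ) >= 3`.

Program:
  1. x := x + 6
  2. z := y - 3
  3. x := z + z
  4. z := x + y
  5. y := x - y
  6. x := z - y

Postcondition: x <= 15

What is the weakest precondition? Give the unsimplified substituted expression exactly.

post: x <= 15
stmt 6: x := z - y  -- replace 1 occurrence(s) of x with (z - y)
  => ( z - y ) <= 15
stmt 5: y := x - y  -- replace 1 occurrence(s) of y with (x - y)
  => ( z - ( x - y ) ) <= 15
stmt 4: z := x + y  -- replace 1 occurrence(s) of z with (x + y)
  => ( ( x + y ) - ( x - y ) ) <= 15
stmt 3: x := z + z  -- replace 2 occurrence(s) of x with (z + z)
  => ( ( ( z + z ) + y ) - ( ( z + z ) - y ) ) <= 15
stmt 2: z := y - 3  -- replace 4 occurrence(s) of z with (y - 3)
  => ( ( ( ( y - 3 ) + ( y - 3 ) ) + y ) - ( ( ( y - 3 ) + ( y - 3 ) ) - y ) ) <= 15
stmt 1: x := x + 6  -- replace 0 occurrence(s) of x with (x + 6)
  => ( ( ( ( y - 3 ) + ( y - 3 ) ) + y ) - ( ( ( y - 3 ) + ( y - 3 ) ) - y ) ) <= 15

Answer: ( ( ( ( y - 3 ) + ( y - 3 ) ) + y ) - ( ( ( y - 3 ) + ( y - 3 ) ) - y ) ) <= 15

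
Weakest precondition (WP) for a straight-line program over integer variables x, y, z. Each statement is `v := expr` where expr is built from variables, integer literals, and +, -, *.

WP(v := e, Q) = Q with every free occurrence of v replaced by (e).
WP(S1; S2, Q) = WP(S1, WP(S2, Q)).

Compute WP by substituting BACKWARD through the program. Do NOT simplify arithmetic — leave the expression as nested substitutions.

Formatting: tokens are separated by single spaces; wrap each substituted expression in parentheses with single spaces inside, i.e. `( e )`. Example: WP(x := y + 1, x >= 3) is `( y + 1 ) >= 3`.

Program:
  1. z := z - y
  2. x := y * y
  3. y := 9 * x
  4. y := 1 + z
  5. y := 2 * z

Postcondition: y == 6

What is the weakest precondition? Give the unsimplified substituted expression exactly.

Answer: ( 2 * ( z - y ) ) == 6

Derivation:
post: y == 6
stmt 5: y := 2 * z  -- replace 1 occurrence(s) of y with (2 * z)
  => ( 2 * z ) == 6
stmt 4: y := 1 + z  -- replace 0 occurrence(s) of y with (1 + z)
  => ( 2 * z ) == 6
stmt 3: y := 9 * x  -- replace 0 occurrence(s) of y with (9 * x)
  => ( 2 * z ) == 6
stmt 2: x := y * y  -- replace 0 occurrence(s) of x with (y * y)
  => ( 2 * z ) == 6
stmt 1: z := z - y  -- replace 1 occurrence(s) of z with (z - y)
  => ( 2 * ( z - y ) ) == 6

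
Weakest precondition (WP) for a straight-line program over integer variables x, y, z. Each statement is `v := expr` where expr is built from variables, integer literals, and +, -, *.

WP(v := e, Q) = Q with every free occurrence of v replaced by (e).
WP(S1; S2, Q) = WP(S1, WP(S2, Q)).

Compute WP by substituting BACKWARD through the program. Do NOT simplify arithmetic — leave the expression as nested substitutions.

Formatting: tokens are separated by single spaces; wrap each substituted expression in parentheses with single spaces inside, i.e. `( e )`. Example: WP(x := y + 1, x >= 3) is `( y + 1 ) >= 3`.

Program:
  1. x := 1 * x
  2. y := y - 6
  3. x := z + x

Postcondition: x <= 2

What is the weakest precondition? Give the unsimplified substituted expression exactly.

Answer: ( z + ( 1 * x ) ) <= 2

Derivation:
post: x <= 2
stmt 3: x := z + x  -- replace 1 occurrence(s) of x with (z + x)
  => ( z + x ) <= 2
stmt 2: y := y - 6  -- replace 0 occurrence(s) of y with (y - 6)
  => ( z + x ) <= 2
stmt 1: x := 1 * x  -- replace 1 occurrence(s) of x with (1 * x)
  => ( z + ( 1 * x ) ) <= 2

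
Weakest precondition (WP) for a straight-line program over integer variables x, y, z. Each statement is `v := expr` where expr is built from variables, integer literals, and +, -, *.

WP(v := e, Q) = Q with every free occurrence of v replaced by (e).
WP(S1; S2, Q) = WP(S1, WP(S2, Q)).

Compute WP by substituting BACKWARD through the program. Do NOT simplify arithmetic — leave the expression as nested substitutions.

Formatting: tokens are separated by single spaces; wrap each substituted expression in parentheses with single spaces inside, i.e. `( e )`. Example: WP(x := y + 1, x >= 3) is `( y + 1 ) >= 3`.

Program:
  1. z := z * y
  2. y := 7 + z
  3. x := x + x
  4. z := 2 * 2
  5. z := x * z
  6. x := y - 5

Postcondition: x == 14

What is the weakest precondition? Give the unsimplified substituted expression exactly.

Answer: ( ( 7 + ( z * y ) ) - 5 ) == 14

Derivation:
post: x == 14
stmt 6: x := y - 5  -- replace 1 occurrence(s) of x with (y - 5)
  => ( y - 5 ) == 14
stmt 5: z := x * z  -- replace 0 occurrence(s) of z with (x * z)
  => ( y - 5 ) == 14
stmt 4: z := 2 * 2  -- replace 0 occurrence(s) of z with (2 * 2)
  => ( y - 5 ) == 14
stmt 3: x := x + x  -- replace 0 occurrence(s) of x with (x + x)
  => ( y - 5 ) == 14
stmt 2: y := 7 + z  -- replace 1 occurrence(s) of y with (7 + z)
  => ( ( 7 + z ) - 5 ) == 14
stmt 1: z := z * y  -- replace 1 occurrence(s) of z with (z * y)
  => ( ( 7 + ( z * y ) ) - 5 ) == 14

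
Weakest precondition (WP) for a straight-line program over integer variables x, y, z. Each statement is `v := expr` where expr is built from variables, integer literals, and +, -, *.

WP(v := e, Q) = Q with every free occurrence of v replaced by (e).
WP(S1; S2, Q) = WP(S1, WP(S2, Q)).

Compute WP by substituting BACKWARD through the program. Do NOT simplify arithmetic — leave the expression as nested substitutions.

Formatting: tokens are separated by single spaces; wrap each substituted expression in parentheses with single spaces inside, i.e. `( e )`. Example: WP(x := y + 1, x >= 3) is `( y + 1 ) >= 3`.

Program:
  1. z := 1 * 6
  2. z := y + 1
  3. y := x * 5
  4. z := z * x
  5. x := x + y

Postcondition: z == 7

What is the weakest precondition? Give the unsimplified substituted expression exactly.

Answer: ( ( y + 1 ) * x ) == 7

Derivation:
post: z == 7
stmt 5: x := x + y  -- replace 0 occurrence(s) of x with (x + y)
  => z == 7
stmt 4: z := z * x  -- replace 1 occurrence(s) of z with (z * x)
  => ( z * x ) == 7
stmt 3: y := x * 5  -- replace 0 occurrence(s) of y with (x * 5)
  => ( z * x ) == 7
stmt 2: z := y + 1  -- replace 1 occurrence(s) of z with (y + 1)
  => ( ( y + 1 ) * x ) == 7
stmt 1: z := 1 * 6  -- replace 0 occurrence(s) of z with (1 * 6)
  => ( ( y + 1 ) * x ) == 7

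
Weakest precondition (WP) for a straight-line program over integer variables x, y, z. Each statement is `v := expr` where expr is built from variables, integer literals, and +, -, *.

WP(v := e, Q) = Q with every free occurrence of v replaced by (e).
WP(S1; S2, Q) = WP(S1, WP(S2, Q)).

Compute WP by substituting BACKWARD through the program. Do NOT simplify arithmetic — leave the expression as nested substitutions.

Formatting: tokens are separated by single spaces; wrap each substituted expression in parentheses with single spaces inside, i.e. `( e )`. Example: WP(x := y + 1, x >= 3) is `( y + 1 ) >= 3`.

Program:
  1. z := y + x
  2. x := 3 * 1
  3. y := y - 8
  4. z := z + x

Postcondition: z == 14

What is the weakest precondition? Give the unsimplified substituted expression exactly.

Answer: ( ( y + x ) + ( 3 * 1 ) ) == 14

Derivation:
post: z == 14
stmt 4: z := z + x  -- replace 1 occurrence(s) of z with (z + x)
  => ( z + x ) == 14
stmt 3: y := y - 8  -- replace 0 occurrence(s) of y with (y - 8)
  => ( z + x ) == 14
stmt 2: x := 3 * 1  -- replace 1 occurrence(s) of x with (3 * 1)
  => ( z + ( 3 * 1 ) ) == 14
stmt 1: z := y + x  -- replace 1 occurrence(s) of z with (y + x)
  => ( ( y + x ) + ( 3 * 1 ) ) == 14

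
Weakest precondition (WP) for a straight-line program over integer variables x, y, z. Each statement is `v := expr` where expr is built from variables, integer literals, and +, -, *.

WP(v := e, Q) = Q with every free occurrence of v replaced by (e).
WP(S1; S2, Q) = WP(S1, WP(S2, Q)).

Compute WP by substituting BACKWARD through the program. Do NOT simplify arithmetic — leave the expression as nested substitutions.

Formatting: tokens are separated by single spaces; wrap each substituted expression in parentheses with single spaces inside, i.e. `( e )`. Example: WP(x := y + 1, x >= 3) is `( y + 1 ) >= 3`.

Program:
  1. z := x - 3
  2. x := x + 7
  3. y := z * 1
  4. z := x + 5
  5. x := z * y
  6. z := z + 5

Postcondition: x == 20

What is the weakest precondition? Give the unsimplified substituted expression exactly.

Answer: ( ( ( x + 7 ) + 5 ) * ( ( x - 3 ) * 1 ) ) == 20

Derivation:
post: x == 20
stmt 6: z := z + 5  -- replace 0 occurrence(s) of z with (z + 5)
  => x == 20
stmt 5: x := z * y  -- replace 1 occurrence(s) of x with (z * y)
  => ( z * y ) == 20
stmt 4: z := x + 5  -- replace 1 occurrence(s) of z with (x + 5)
  => ( ( x + 5 ) * y ) == 20
stmt 3: y := z * 1  -- replace 1 occurrence(s) of y with (z * 1)
  => ( ( x + 5 ) * ( z * 1 ) ) == 20
stmt 2: x := x + 7  -- replace 1 occurrence(s) of x with (x + 7)
  => ( ( ( x + 7 ) + 5 ) * ( z * 1 ) ) == 20
stmt 1: z := x - 3  -- replace 1 occurrence(s) of z with (x - 3)
  => ( ( ( x + 7 ) + 5 ) * ( ( x - 3 ) * 1 ) ) == 20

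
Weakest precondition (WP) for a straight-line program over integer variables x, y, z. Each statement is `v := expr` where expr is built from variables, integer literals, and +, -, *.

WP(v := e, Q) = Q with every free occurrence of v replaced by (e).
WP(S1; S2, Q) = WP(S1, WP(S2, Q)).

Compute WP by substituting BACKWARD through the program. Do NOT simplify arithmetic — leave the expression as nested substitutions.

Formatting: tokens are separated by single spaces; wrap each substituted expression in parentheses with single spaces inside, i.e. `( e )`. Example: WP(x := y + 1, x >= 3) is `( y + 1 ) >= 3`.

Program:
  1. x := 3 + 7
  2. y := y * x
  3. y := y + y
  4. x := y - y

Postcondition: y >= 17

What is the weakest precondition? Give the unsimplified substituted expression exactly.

post: y >= 17
stmt 4: x := y - y  -- replace 0 occurrence(s) of x with (y - y)
  => y >= 17
stmt 3: y := y + y  -- replace 1 occurrence(s) of y with (y + y)
  => ( y + y ) >= 17
stmt 2: y := y * x  -- replace 2 occurrence(s) of y with (y * x)
  => ( ( y * x ) + ( y * x ) ) >= 17
stmt 1: x := 3 + 7  -- replace 2 occurrence(s) of x with (3 + 7)
  => ( ( y * ( 3 + 7 ) ) + ( y * ( 3 + 7 ) ) ) >= 17

Answer: ( ( y * ( 3 + 7 ) ) + ( y * ( 3 + 7 ) ) ) >= 17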